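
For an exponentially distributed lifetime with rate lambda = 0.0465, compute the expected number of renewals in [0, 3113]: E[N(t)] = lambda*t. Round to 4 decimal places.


lambda = 0.0465
t = 3113
E[N(t)] = lambda * t
E[N(t)] = 0.0465 * 3113
E[N(t)] = 144.7545

144.7545


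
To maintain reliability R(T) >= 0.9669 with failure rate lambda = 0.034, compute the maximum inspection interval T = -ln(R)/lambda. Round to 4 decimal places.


R_target = 0.9669
lambda = 0.034
-ln(0.9669) = 0.0337
T = 0.0337 / 0.034
T = 0.99

0.99


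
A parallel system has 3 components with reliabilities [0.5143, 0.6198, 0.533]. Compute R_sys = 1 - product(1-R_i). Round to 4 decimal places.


Components: [0.5143, 0.6198, 0.533]
(1 - 0.5143) = 0.4857, running product = 0.4857
(1 - 0.6198) = 0.3802, running product = 0.1847
(1 - 0.533) = 0.467, running product = 0.0862
Product of (1-R_i) = 0.0862
R_sys = 1 - 0.0862 = 0.9138

0.9138


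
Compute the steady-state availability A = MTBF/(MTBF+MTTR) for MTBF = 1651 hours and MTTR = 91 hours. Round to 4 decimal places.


MTBF = 1651
MTTR = 91
MTBF + MTTR = 1742
A = 1651 / 1742
A = 0.9478

0.9478


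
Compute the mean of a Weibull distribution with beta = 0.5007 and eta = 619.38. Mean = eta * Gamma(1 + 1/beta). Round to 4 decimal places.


beta = 0.5007, eta = 619.38
1/beta = 1.9972
1 + 1/beta = 2.9972
Gamma(2.9972) = 1.9948
Mean = 619.38 * 1.9948
Mean = 1235.5698

1235.5698


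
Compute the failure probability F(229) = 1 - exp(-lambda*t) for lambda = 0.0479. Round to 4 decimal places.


lambda = 0.0479, t = 229
lambda * t = 10.9691
exp(-10.9691) = 0.0
F(t) = 1 - 0.0
F(t) = 1.0

1.0


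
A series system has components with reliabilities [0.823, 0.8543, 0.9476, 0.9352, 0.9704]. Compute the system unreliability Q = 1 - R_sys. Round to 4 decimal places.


Components: [0.823, 0.8543, 0.9476, 0.9352, 0.9704]
After component 1: product = 0.823
After component 2: product = 0.7031
After component 3: product = 0.6662
After component 4: product = 0.6231
After component 5: product = 0.6046
R_sys = 0.6046
Q = 1 - 0.6046 = 0.3954

0.3954


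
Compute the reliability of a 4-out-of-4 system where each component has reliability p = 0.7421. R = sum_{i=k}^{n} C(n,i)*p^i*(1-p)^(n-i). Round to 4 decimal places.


k = 4, n = 4, p = 0.7421
i=4: C(4,4)=1 * 0.7421^4 * 0.2579^0 = 0.3033
R = sum of terms = 0.3033

0.3033


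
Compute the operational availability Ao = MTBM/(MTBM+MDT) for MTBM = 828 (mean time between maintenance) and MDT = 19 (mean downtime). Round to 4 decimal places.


MTBM = 828
MDT = 19
MTBM + MDT = 847
Ao = 828 / 847
Ao = 0.9776

0.9776


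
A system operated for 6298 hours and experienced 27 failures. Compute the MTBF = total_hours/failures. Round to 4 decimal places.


total_hours = 6298
failures = 27
MTBF = 6298 / 27
MTBF = 233.2593

233.2593


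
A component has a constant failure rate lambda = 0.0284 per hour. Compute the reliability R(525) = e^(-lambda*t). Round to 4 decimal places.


lambda = 0.0284
t = 525
lambda * t = 14.91
R(t) = e^(-14.91)
R(t) = 0.0

0.0


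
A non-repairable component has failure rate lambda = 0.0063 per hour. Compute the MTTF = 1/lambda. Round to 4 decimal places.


lambda = 0.0063
MTTF = 1 / 0.0063
MTTF = 158.7302

158.7302


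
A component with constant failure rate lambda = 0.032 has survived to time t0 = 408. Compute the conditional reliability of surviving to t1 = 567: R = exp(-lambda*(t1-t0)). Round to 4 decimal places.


lambda = 0.032
t0 = 408, t1 = 567
t1 - t0 = 159
lambda * (t1-t0) = 0.032 * 159 = 5.088
R = exp(-5.088)
R = 0.0062

0.0062


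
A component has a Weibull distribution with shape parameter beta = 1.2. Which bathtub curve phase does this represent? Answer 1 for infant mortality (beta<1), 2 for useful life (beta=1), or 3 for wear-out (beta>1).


beta = 1.2
Compare beta to 1:
beta < 1 => infant mortality (phase 1)
beta = 1 => useful life (phase 2)
beta > 1 => wear-out (phase 3)
Since beta = 1.2, this is wear-out (increasing failure rate)
Phase = 3

3


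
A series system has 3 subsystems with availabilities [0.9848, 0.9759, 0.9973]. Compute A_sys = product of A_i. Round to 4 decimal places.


Subsystems: [0.9848, 0.9759, 0.9973]
After subsystem 1 (A=0.9848): product = 0.9848
After subsystem 2 (A=0.9759): product = 0.9611
After subsystem 3 (A=0.9973): product = 0.9585
A_sys = 0.9585

0.9585


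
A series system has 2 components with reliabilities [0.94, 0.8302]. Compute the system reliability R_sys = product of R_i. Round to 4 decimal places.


Components: [0.94, 0.8302]
After component 1 (R=0.94): product = 0.94
After component 2 (R=0.8302): product = 0.7804
R_sys = 0.7804

0.7804


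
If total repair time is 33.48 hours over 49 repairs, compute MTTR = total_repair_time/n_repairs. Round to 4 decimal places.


total_repair_time = 33.48
n_repairs = 49
MTTR = 33.48 / 49
MTTR = 0.6833

0.6833


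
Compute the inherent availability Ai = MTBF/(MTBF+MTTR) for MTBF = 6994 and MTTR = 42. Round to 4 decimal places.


MTBF = 6994
MTTR = 42
MTBF + MTTR = 7036
Ai = 6994 / 7036
Ai = 0.994

0.994


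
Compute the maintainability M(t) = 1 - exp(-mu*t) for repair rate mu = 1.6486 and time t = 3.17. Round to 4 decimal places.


mu = 1.6486, t = 3.17
mu * t = 1.6486 * 3.17 = 5.2261
exp(-5.2261) = 0.0054
M(t) = 1 - 0.0054
M(t) = 0.9946

0.9946


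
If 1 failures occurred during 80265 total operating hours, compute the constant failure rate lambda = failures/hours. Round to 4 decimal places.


failures = 1
total_hours = 80265
lambda = 1 / 80265
lambda = 0.0

0.0


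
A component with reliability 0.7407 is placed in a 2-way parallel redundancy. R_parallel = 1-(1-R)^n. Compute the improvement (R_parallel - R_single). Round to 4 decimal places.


R_single = 0.7407, n = 2
1 - R_single = 0.2593
(1 - R_single)^n = 0.2593^2 = 0.0672
R_parallel = 1 - 0.0672 = 0.9328
Improvement = 0.9328 - 0.7407
Improvement = 0.1921

0.1921


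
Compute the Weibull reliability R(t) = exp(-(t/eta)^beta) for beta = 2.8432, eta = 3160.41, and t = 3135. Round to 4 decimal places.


beta = 2.8432, eta = 3160.41, t = 3135
t/eta = 3135 / 3160.41 = 0.992
(t/eta)^beta = 0.992^2.8432 = 0.9773
R(t) = exp(-0.9773)
R(t) = 0.3763

0.3763


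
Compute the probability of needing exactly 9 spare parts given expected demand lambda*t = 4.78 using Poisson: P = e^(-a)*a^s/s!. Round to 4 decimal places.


a = 4.78, s = 9
e^(-a) = e^(-4.78) = 0.0084
a^s = 4.78^9 = 1302719.9664
s! = 362880
P = 0.0084 * 1302719.9664 / 362880
P = 0.0301

0.0301


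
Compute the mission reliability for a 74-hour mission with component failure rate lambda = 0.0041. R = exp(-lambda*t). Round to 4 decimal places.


lambda = 0.0041
mission_time = 74
lambda * t = 0.0041 * 74 = 0.3034
R = exp(-0.3034)
R = 0.7383

0.7383


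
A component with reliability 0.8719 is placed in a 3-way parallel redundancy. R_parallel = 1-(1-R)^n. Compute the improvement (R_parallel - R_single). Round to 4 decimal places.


R_single = 0.8719, n = 3
1 - R_single = 0.1281
(1 - R_single)^n = 0.1281^3 = 0.0021
R_parallel = 1 - 0.0021 = 0.9979
Improvement = 0.9979 - 0.8719
Improvement = 0.126

0.126


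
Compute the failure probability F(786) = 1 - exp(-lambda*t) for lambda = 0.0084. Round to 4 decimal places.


lambda = 0.0084, t = 786
lambda * t = 6.6024
exp(-6.6024) = 0.0014
F(t) = 1 - 0.0014
F(t) = 0.9986

0.9986


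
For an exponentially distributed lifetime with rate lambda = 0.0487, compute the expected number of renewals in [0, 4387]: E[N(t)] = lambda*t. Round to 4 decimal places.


lambda = 0.0487
t = 4387
E[N(t)] = lambda * t
E[N(t)] = 0.0487 * 4387
E[N(t)] = 213.6469

213.6469


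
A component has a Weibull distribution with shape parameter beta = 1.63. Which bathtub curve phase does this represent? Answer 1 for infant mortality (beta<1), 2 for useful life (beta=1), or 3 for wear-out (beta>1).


beta = 1.63
Compare beta to 1:
beta < 1 => infant mortality (phase 1)
beta = 1 => useful life (phase 2)
beta > 1 => wear-out (phase 3)
Since beta = 1.63, this is wear-out (increasing failure rate)
Phase = 3

3


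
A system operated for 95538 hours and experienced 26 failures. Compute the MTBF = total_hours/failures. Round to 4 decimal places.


total_hours = 95538
failures = 26
MTBF = 95538 / 26
MTBF = 3674.5385

3674.5385


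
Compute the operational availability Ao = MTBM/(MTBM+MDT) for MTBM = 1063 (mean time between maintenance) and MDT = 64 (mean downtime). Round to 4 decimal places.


MTBM = 1063
MDT = 64
MTBM + MDT = 1127
Ao = 1063 / 1127
Ao = 0.9432

0.9432


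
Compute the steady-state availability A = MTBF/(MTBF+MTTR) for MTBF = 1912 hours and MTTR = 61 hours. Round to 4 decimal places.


MTBF = 1912
MTTR = 61
MTBF + MTTR = 1973
A = 1912 / 1973
A = 0.9691

0.9691


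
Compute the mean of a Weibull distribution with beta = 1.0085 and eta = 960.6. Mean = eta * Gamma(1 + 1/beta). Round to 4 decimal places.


beta = 1.0085, eta = 960.6
1/beta = 0.9916
1 + 1/beta = 1.9916
Gamma(1.9916) = 0.9965
Mean = 960.6 * 0.9965
Mean = 957.2051

957.2051


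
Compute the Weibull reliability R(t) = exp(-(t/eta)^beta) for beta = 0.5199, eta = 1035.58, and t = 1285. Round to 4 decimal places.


beta = 0.5199, eta = 1035.58, t = 1285
t/eta = 1285 / 1035.58 = 1.2409
(t/eta)^beta = 1.2409^0.5199 = 1.1187
R(t) = exp(-1.1187)
R(t) = 0.3267

0.3267


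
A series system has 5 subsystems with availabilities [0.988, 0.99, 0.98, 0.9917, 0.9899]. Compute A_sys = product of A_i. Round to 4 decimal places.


Subsystems: [0.988, 0.99, 0.98, 0.9917, 0.9899]
After subsystem 1 (A=0.988): product = 0.988
After subsystem 2 (A=0.99): product = 0.9781
After subsystem 3 (A=0.98): product = 0.9586
After subsystem 4 (A=0.9917): product = 0.9506
After subsystem 5 (A=0.9899): product = 0.941
A_sys = 0.941

0.941


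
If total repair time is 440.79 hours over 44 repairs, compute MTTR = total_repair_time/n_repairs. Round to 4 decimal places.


total_repair_time = 440.79
n_repairs = 44
MTTR = 440.79 / 44
MTTR = 10.018

10.018


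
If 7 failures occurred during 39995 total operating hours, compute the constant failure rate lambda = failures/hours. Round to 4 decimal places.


failures = 7
total_hours = 39995
lambda = 7 / 39995
lambda = 0.0002

0.0002


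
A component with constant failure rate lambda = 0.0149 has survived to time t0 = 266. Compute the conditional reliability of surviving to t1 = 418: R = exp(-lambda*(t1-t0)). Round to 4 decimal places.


lambda = 0.0149
t0 = 266, t1 = 418
t1 - t0 = 152
lambda * (t1-t0) = 0.0149 * 152 = 2.2648
R = exp(-2.2648)
R = 0.1039

0.1039


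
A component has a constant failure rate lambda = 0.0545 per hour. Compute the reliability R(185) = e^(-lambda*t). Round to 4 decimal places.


lambda = 0.0545
t = 185
lambda * t = 10.0825
R(t) = e^(-10.0825)
R(t) = 0.0

0.0


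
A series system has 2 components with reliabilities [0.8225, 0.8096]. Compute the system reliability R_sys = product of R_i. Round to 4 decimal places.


Components: [0.8225, 0.8096]
After component 1 (R=0.8225): product = 0.8225
After component 2 (R=0.8096): product = 0.6659
R_sys = 0.6659

0.6659


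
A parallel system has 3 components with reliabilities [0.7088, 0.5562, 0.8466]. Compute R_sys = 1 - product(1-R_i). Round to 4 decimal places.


Components: [0.7088, 0.5562, 0.8466]
(1 - 0.7088) = 0.2912, running product = 0.2912
(1 - 0.5562) = 0.4438, running product = 0.1292
(1 - 0.8466) = 0.1534, running product = 0.0198
Product of (1-R_i) = 0.0198
R_sys = 1 - 0.0198 = 0.9802

0.9802


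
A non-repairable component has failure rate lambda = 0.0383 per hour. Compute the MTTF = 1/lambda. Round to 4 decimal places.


lambda = 0.0383
MTTF = 1 / 0.0383
MTTF = 26.1097

26.1097


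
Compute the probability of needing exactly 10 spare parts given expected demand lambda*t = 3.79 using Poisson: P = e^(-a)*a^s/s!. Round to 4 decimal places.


a = 3.79, s = 10
e^(-a) = e^(-3.79) = 0.0226
a^s = 3.79^10 = 611493.8586
s! = 3628800
P = 0.0226 * 611493.8586 / 3628800
P = 0.0038

0.0038


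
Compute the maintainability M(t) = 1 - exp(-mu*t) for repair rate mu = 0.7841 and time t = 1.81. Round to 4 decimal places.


mu = 0.7841, t = 1.81
mu * t = 0.7841 * 1.81 = 1.4192
exp(-1.4192) = 0.2419
M(t) = 1 - 0.2419
M(t) = 0.7581

0.7581


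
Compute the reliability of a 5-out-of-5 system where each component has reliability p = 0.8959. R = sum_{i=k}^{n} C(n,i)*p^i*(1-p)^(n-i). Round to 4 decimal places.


k = 5, n = 5, p = 0.8959
i=5: C(5,5)=1 * 0.8959^5 * 0.1041^0 = 0.5772
R = sum of terms = 0.5772

0.5772


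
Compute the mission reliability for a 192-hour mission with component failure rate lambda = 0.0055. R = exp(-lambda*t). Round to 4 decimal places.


lambda = 0.0055
mission_time = 192
lambda * t = 0.0055 * 192 = 1.056
R = exp(-1.056)
R = 0.3478

0.3478


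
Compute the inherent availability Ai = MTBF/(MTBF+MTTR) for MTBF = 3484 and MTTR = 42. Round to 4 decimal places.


MTBF = 3484
MTTR = 42
MTBF + MTTR = 3526
Ai = 3484 / 3526
Ai = 0.9881

0.9881


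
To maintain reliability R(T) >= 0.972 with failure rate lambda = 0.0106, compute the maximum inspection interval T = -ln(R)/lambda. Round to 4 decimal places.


R_target = 0.972
lambda = 0.0106
-ln(0.972) = 0.0284
T = 0.0284 / 0.0106
T = 2.6792

2.6792


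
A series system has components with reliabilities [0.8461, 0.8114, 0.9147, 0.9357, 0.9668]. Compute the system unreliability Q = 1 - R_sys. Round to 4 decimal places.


Components: [0.8461, 0.8114, 0.9147, 0.9357, 0.9668]
After component 1: product = 0.8461
After component 2: product = 0.6865
After component 3: product = 0.628
After component 4: product = 0.5876
After component 5: product = 0.5681
R_sys = 0.5681
Q = 1 - 0.5681 = 0.4319

0.4319


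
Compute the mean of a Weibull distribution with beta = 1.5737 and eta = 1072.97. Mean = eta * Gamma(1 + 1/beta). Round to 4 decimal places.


beta = 1.5737, eta = 1072.97
1/beta = 0.6354
1 + 1/beta = 1.6354
Gamma(1.6354) = 0.898
Mean = 1072.97 * 0.898
Mean = 963.5225

963.5225


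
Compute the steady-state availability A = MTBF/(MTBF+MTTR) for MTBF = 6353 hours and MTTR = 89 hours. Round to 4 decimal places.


MTBF = 6353
MTTR = 89
MTBF + MTTR = 6442
A = 6353 / 6442
A = 0.9862

0.9862


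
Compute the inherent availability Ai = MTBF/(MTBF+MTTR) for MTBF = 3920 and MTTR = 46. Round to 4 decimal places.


MTBF = 3920
MTTR = 46
MTBF + MTTR = 3966
Ai = 3920 / 3966
Ai = 0.9884

0.9884


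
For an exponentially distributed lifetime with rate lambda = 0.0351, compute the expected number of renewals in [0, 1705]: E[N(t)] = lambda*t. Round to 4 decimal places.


lambda = 0.0351
t = 1705
E[N(t)] = lambda * t
E[N(t)] = 0.0351 * 1705
E[N(t)] = 59.8455

59.8455


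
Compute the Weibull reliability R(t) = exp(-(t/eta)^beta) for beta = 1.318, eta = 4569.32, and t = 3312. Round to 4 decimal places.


beta = 1.318, eta = 4569.32, t = 3312
t/eta = 3312 / 4569.32 = 0.7248
(t/eta)^beta = 0.7248^1.318 = 0.6543
R(t) = exp(-0.6543)
R(t) = 0.5198

0.5198


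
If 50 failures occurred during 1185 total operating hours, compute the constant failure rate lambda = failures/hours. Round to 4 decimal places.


failures = 50
total_hours = 1185
lambda = 50 / 1185
lambda = 0.0422

0.0422


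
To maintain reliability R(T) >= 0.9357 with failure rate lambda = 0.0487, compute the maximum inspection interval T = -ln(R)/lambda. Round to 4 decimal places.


R_target = 0.9357
lambda = 0.0487
-ln(0.9357) = 0.0665
T = 0.0665 / 0.0487
T = 1.3647

1.3647


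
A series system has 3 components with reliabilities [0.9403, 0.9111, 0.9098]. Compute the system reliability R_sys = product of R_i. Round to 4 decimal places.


Components: [0.9403, 0.9111, 0.9098]
After component 1 (R=0.9403): product = 0.9403
After component 2 (R=0.9111): product = 0.8567
After component 3 (R=0.9098): product = 0.7794
R_sys = 0.7794

0.7794


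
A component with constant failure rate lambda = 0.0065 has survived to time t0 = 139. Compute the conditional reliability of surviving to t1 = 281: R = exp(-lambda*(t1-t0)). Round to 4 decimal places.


lambda = 0.0065
t0 = 139, t1 = 281
t1 - t0 = 142
lambda * (t1-t0) = 0.0065 * 142 = 0.923
R = exp(-0.923)
R = 0.3973

0.3973


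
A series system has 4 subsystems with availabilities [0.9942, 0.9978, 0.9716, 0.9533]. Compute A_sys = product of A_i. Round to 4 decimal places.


Subsystems: [0.9942, 0.9978, 0.9716, 0.9533]
After subsystem 1 (A=0.9942): product = 0.9942
After subsystem 2 (A=0.9978): product = 0.992
After subsystem 3 (A=0.9716): product = 0.9638
After subsystem 4 (A=0.9533): product = 0.9188
A_sys = 0.9188

0.9188


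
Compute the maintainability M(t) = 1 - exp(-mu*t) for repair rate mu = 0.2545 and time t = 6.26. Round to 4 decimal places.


mu = 0.2545, t = 6.26
mu * t = 0.2545 * 6.26 = 1.5932
exp(-1.5932) = 0.2033
M(t) = 1 - 0.2033
M(t) = 0.7967

0.7967


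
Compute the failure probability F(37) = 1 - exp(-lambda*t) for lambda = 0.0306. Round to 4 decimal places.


lambda = 0.0306, t = 37
lambda * t = 1.1322
exp(-1.1322) = 0.3223
F(t) = 1 - 0.3223
F(t) = 0.6777

0.6777


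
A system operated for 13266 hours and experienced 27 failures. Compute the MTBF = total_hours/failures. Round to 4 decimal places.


total_hours = 13266
failures = 27
MTBF = 13266 / 27
MTBF = 491.3333

491.3333


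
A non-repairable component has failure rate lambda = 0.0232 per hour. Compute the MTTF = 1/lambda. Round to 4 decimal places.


lambda = 0.0232
MTTF = 1 / 0.0232
MTTF = 43.1034

43.1034


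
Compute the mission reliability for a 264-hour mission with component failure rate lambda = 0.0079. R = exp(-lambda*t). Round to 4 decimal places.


lambda = 0.0079
mission_time = 264
lambda * t = 0.0079 * 264 = 2.0856
R = exp(-2.0856)
R = 0.1242

0.1242


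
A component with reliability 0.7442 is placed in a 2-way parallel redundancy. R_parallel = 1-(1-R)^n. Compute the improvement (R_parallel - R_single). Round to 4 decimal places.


R_single = 0.7442, n = 2
1 - R_single = 0.2558
(1 - R_single)^n = 0.2558^2 = 0.0654
R_parallel = 1 - 0.0654 = 0.9346
Improvement = 0.9346 - 0.7442
Improvement = 0.1904

0.1904


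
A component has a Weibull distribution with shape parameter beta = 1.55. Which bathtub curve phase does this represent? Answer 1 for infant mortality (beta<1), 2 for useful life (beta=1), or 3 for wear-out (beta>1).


beta = 1.55
Compare beta to 1:
beta < 1 => infant mortality (phase 1)
beta = 1 => useful life (phase 2)
beta > 1 => wear-out (phase 3)
Since beta = 1.55, this is wear-out (increasing failure rate)
Phase = 3

3


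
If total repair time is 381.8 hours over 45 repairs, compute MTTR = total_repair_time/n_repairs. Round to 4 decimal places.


total_repair_time = 381.8
n_repairs = 45
MTTR = 381.8 / 45
MTTR = 8.4844

8.4844


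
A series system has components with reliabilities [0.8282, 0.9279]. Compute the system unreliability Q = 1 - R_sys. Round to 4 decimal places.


Components: [0.8282, 0.9279]
After component 1: product = 0.8282
After component 2: product = 0.7685
R_sys = 0.7685
Q = 1 - 0.7685 = 0.2315

0.2315


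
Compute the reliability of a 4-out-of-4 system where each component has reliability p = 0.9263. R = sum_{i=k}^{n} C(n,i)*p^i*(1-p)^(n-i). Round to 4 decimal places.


k = 4, n = 4, p = 0.9263
i=4: C(4,4)=1 * 0.9263^4 * 0.0737^0 = 0.7362
R = sum of terms = 0.7362

0.7362


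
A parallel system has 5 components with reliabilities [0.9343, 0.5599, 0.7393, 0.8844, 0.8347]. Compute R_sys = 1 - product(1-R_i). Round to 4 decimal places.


Components: [0.9343, 0.5599, 0.7393, 0.8844, 0.8347]
(1 - 0.9343) = 0.0657, running product = 0.0657
(1 - 0.5599) = 0.4401, running product = 0.0289
(1 - 0.7393) = 0.2607, running product = 0.0075
(1 - 0.8844) = 0.1156, running product = 0.0009
(1 - 0.8347) = 0.1653, running product = 0.0001
Product of (1-R_i) = 0.0001
R_sys = 1 - 0.0001 = 0.9999

0.9999


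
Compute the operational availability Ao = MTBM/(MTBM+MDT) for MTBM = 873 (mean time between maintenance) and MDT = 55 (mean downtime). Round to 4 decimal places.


MTBM = 873
MDT = 55
MTBM + MDT = 928
Ao = 873 / 928
Ao = 0.9407

0.9407


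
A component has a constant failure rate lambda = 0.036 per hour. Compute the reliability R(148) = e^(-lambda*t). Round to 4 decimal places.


lambda = 0.036
t = 148
lambda * t = 5.328
R(t) = e^(-5.328)
R(t) = 0.0049

0.0049


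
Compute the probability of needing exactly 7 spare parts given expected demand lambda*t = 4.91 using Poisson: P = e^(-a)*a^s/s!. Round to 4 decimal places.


a = 4.91, s = 7
e^(-a) = e^(-4.91) = 0.0074
a^s = 4.91^7 = 68797.1496
s! = 5040
P = 0.0074 * 68797.1496 / 5040
P = 0.1006

0.1006


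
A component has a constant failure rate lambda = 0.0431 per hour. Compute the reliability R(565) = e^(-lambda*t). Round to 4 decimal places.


lambda = 0.0431
t = 565
lambda * t = 24.3515
R(t) = e^(-24.3515)
R(t) = 0.0

0.0


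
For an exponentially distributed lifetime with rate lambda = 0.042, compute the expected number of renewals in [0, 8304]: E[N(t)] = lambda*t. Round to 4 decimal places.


lambda = 0.042
t = 8304
E[N(t)] = lambda * t
E[N(t)] = 0.042 * 8304
E[N(t)] = 348.768

348.768


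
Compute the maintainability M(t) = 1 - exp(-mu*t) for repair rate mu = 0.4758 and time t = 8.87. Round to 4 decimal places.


mu = 0.4758, t = 8.87
mu * t = 0.4758 * 8.87 = 4.2203
exp(-4.2203) = 0.0147
M(t) = 1 - 0.0147
M(t) = 0.9853

0.9853


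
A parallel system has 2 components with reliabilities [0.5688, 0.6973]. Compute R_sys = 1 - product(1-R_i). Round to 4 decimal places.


Components: [0.5688, 0.6973]
(1 - 0.5688) = 0.4312, running product = 0.4312
(1 - 0.6973) = 0.3027, running product = 0.1305
Product of (1-R_i) = 0.1305
R_sys = 1 - 0.1305 = 0.8695

0.8695


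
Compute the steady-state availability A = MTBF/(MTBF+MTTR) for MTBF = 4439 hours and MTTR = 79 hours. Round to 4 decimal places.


MTBF = 4439
MTTR = 79
MTBF + MTTR = 4518
A = 4439 / 4518
A = 0.9825

0.9825


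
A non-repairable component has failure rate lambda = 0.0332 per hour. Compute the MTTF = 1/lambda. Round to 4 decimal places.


lambda = 0.0332
MTTF = 1 / 0.0332
MTTF = 30.1205

30.1205


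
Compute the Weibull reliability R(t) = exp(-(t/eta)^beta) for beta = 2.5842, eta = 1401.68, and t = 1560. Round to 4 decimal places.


beta = 2.5842, eta = 1401.68, t = 1560
t/eta = 1560 / 1401.68 = 1.113
(t/eta)^beta = 1.113^2.5842 = 1.3186
R(t) = exp(-1.3186)
R(t) = 0.2675

0.2675


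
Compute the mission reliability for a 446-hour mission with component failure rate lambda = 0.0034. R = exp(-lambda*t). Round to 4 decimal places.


lambda = 0.0034
mission_time = 446
lambda * t = 0.0034 * 446 = 1.5164
R = exp(-1.5164)
R = 0.2195

0.2195


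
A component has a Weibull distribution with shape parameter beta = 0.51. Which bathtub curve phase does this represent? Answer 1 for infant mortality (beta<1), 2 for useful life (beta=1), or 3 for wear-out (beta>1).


beta = 0.51
Compare beta to 1:
beta < 1 => infant mortality (phase 1)
beta = 1 => useful life (phase 2)
beta > 1 => wear-out (phase 3)
Since beta = 0.51, this is infant mortality (decreasing failure rate)
Phase = 1

1


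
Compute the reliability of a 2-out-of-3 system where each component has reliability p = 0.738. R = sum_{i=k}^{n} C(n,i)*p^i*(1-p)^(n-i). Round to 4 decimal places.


k = 2, n = 3, p = 0.738
i=2: C(3,2)=3 * 0.738^2 * 0.262^1 = 0.4281
i=3: C(3,3)=1 * 0.738^3 * 0.262^0 = 0.4019
R = sum of terms = 0.83

0.83


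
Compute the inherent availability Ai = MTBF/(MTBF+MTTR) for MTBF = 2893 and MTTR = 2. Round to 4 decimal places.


MTBF = 2893
MTTR = 2
MTBF + MTTR = 2895
Ai = 2893 / 2895
Ai = 0.9993

0.9993


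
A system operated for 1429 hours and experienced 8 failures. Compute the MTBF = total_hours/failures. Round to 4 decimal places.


total_hours = 1429
failures = 8
MTBF = 1429 / 8
MTBF = 178.625

178.625


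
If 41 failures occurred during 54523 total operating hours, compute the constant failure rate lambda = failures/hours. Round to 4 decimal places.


failures = 41
total_hours = 54523
lambda = 41 / 54523
lambda = 0.0008

0.0008


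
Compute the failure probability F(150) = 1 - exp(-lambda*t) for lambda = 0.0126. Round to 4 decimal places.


lambda = 0.0126, t = 150
lambda * t = 1.89
exp(-1.89) = 0.1511
F(t) = 1 - 0.1511
F(t) = 0.8489

0.8489


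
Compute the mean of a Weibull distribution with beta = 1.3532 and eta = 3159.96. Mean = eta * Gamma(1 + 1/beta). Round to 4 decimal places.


beta = 1.3532, eta = 3159.96
1/beta = 0.739
1 + 1/beta = 1.739
Gamma(1.739) = 0.9166
Mean = 3159.96 * 0.9166
Mean = 2896.4325

2896.4325


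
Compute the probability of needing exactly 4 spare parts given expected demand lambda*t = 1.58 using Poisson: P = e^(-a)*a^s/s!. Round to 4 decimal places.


a = 1.58, s = 4
e^(-a) = e^(-1.58) = 0.206
a^s = 1.58^4 = 6.232
s! = 24
P = 0.206 * 6.232 / 24
P = 0.0535

0.0535


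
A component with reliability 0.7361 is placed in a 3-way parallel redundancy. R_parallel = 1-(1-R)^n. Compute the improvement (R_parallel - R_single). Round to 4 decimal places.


R_single = 0.7361, n = 3
1 - R_single = 0.2639
(1 - R_single)^n = 0.2639^3 = 0.0184
R_parallel = 1 - 0.0184 = 0.9816
Improvement = 0.9816 - 0.7361
Improvement = 0.2455

0.2455


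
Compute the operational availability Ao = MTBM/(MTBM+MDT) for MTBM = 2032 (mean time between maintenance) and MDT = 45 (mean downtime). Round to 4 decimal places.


MTBM = 2032
MDT = 45
MTBM + MDT = 2077
Ao = 2032 / 2077
Ao = 0.9783

0.9783


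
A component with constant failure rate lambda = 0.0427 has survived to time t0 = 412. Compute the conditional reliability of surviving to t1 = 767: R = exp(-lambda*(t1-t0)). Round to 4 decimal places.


lambda = 0.0427
t0 = 412, t1 = 767
t1 - t0 = 355
lambda * (t1-t0) = 0.0427 * 355 = 15.1585
R = exp(-15.1585)
R = 0.0

0.0


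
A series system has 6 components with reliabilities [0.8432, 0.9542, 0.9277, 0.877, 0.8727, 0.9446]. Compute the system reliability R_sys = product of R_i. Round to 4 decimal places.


Components: [0.8432, 0.9542, 0.9277, 0.877, 0.8727, 0.9446]
After component 1 (R=0.8432): product = 0.8432
After component 2 (R=0.9542): product = 0.8046
After component 3 (R=0.9277): product = 0.7464
After component 4 (R=0.877): product = 0.6546
After component 5 (R=0.8727): product = 0.5713
After component 6 (R=0.9446): product = 0.5396
R_sys = 0.5396

0.5396


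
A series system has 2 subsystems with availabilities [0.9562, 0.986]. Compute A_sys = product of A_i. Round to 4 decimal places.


Subsystems: [0.9562, 0.986]
After subsystem 1 (A=0.9562): product = 0.9562
After subsystem 2 (A=0.986): product = 0.9428
A_sys = 0.9428

0.9428


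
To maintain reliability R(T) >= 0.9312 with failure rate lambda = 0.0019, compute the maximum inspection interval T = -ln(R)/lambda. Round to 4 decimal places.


R_target = 0.9312
lambda = 0.0019
-ln(0.9312) = 0.0713
T = 0.0713 / 0.0019
T = 37.5164

37.5164


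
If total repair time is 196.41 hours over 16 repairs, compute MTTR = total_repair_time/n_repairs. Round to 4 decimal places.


total_repair_time = 196.41
n_repairs = 16
MTTR = 196.41 / 16
MTTR = 12.2756

12.2756


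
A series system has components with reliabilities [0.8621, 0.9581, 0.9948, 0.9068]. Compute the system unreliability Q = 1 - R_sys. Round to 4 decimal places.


Components: [0.8621, 0.9581, 0.9948, 0.9068]
After component 1: product = 0.8621
After component 2: product = 0.826
After component 3: product = 0.8217
After component 4: product = 0.7451
R_sys = 0.7451
Q = 1 - 0.7451 = 0.2549

0.2549


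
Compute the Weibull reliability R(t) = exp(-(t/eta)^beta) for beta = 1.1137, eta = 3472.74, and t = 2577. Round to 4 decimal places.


beta = 1.1137, eta = 3472.74, t = 2577
t/eta = 2577 / 3472.74 = 0.7421
(t/eta)^beta = 0.7421^1.1137 = 0.7173
R(t) = exp(-0.7173)
R(t) = 0.4881

0.4881


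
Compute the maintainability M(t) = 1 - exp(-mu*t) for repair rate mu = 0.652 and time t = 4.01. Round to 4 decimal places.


mu = 0.652, t = 4.01
mu * t = 0.652 * 4.01 = 2.6145
exp(-2.6145) = 0.0732
M(t) = 1 - 0.0732
M(t) = 0.9268

0.9268


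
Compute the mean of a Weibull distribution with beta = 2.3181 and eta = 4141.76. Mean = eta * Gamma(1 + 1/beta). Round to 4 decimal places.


beta = 2.3181, eta = 4141.76
1/beta = 0.4314
1 + 1/beta = 1.4314
Gamma(1.4314) = 0.886
Mean = 4141.76 * 0.886
Mean = 3669.5948

3669.5948


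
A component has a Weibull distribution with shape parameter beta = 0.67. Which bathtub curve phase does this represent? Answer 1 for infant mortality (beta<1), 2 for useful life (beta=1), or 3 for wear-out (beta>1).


beta = 0.67
Compare beta to 1:
beta < 1 => infant mortality (phase 1)
beta = 1 => useful life (phase 2)
beta > 1 => wear-out (phase 3)
Since beta = 0.67, this is infant mortality (decreasing failure rate)
Phase = 1

1


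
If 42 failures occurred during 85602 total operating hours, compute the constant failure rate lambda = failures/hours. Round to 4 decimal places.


failures = 42
total_hours = 85602
lambda = 42 / 85602
lambda = 0.0005

0.0005


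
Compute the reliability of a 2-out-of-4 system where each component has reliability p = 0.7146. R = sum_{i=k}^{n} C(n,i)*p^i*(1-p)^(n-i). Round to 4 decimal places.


k = 2, n = 4, p = 0.7146
i=2: C(4,2)=6 * 0.7146^2 * 0.2854^2 = 0.2496
i=3: C(4,3)=4 * 0.7146^3 * 0.2854^1 = 0.4166
i=4: C(4,4)=1 * 0.7146^4 * 0.2854^0 = 0.2608
R = sum of terms = 0.9269

0.9269


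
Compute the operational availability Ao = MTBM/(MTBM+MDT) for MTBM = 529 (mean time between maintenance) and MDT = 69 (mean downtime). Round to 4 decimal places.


MTBM = 529
MDT = 69
MTBM + MDT = 598
Ao = 529 / 598
Ao = 0.8846

0.8846


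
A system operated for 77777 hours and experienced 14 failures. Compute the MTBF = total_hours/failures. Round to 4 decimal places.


total_hours = 77777
failures = 14
MTBF = 77777 / 14
MTBF = 5555.5

5555.5


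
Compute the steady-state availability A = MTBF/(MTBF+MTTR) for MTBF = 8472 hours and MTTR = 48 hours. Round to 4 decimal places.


MTBF = 8472
MTTR = 48
MTBF + MTTR = 8520
A = 8472 / 8520
A = 0.9944

0.9944


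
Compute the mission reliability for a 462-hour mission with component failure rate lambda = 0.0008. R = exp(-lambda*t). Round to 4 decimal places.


lambda = 0.0008
mission_time = 462
lambda * t = 0.0008 * 462 = 0.3696
R = exp(-0.3696)
R = 0.691

0.691


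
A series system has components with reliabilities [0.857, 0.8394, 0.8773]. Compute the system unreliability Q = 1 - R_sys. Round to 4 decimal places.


Components: [0.857, 0.8394, 0.8773]
After component 1: product = 0.857
After component 2: product = 0.7194
After component 3: product = 0.6311
R_sys = 0.6311
Q = 1 - 0.6311 = 0.3689

0.3689


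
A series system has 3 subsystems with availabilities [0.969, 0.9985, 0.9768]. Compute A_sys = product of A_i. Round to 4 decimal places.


Subsystems: [0.969, 0.9985, 0.9768]
After subsystem 1 (A=0.969): product = 0.969
After subsystem 2 (A=0.9985): product = 0.9675
After subsystem 3 (A=0.9768): product = 0.9451
A_sys = 0.9451

0.9451


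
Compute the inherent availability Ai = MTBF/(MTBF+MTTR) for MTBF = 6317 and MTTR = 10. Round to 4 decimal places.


MTBF = 6317
MTTR = 10
MTBF + MTTR = 6327
Ai = 6317 / 6327
Ai = 0.9984

0.9984


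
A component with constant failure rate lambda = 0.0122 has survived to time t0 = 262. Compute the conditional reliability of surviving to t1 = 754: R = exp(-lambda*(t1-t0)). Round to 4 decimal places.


lambda = 0.0122
t0 = 262, t1 = 754
t1 - t0 = 492
lambda * (t1-t0) = 0.0122 * 492 = 6.0024
R = exp(-6.0024)
R = 0.0025

0.0025


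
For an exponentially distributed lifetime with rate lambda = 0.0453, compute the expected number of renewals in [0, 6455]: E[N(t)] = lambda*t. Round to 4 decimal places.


lambda = 0.0453
t = 6455
E[N(t)] = lambda * t
E[N(t)] = 0.0453 * 6455
E[N(t)] = 292.4115

292.4115


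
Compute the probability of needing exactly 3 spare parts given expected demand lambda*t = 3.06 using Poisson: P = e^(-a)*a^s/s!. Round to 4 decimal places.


a = 3.06, s = 3
e^(-a) = e^(-3.06) = 0.0469
a^s = 3.06^3 = 28.6526
s! = 6
P = 0.0469 * 28.6526 / 6
P = 0.2239

0.2239


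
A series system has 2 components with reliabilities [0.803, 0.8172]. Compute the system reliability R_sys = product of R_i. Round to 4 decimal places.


Components: [0.803, 0.8172]
After component 1 (R=0.803): product = 0.803
After component 2 (R=0.8172): product = 0.6562
R_sys = 0.6562

0.6562


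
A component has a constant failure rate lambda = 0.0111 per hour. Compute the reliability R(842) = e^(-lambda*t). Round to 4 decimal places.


lambda = 0.0111
t = 842
lambda * t = 9.3462
R(t) = e^(-9.3462)
R(t) = 0.0001

0.0001


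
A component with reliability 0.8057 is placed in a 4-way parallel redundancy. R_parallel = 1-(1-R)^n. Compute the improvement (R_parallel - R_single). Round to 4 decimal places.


R_single = 0.8057, n = 4
1 - R_single = 0.1943
(1 - R_single)^n = 0.1943^4 = 0.0014
R_parallel = 1 - 0.0014 = 0.9986
Improvement = 0.9986 - 0.8057
Improvement = 0.1929

0.1929


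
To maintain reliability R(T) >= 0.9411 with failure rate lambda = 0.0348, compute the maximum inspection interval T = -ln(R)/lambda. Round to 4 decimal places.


R_target = 0.9411
lambda = 0.0348
-ln(0.9411) = 0.0607
T = 0.0607 / 0.0348
T = 1.7444

1.7444


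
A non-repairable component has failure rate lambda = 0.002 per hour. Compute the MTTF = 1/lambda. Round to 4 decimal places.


lambda = 0.002
MTTF = 1 / 0.002
MTTF = 500.0

500.0


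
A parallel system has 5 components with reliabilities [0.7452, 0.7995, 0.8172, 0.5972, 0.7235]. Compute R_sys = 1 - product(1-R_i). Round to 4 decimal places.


Components: [0.7452, 0.7995, 0.8172, 0.5972, 0.7235]
(1 - 0.7452) = 0.2548, running product = 0.2548
(1 - 0.7995) = 0.2005, running product = 0.0511
(1 - 0.8172) = 0.1828, running product = 0.0093
(1 - 0.5972) = 0.4028, running product = 0.0038
(1 - 0.7235) = 0.2765, running product = 0.001
Product of (1-R_i) = 0.001
R_sys = 1 - 0.001 = 0.999

0.999


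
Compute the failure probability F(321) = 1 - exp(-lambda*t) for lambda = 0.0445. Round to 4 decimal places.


lambda = 0.0445, t = 321
lambda * t = 14.2845
exp(-14.2845) = 0.0
F(t) = 1 - 0.0
F(t) = 1.0

1.0


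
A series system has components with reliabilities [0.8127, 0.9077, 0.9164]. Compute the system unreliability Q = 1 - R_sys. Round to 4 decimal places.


Components: [0.8127, 0.9077, 0.9164]
After component 1: product = 0.8127
After component 2: product = 0.7377
After component 3: product = 0.676
R_sys = 0.676
Q = 1 - 0.676 = 0.324

0.324


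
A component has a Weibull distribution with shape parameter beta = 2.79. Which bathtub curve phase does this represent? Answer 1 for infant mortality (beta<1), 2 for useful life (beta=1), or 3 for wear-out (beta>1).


beta = 2.79
Compare beta to 1:
beta < 1 => infant mortality (phase 1)
beta = 1 => useful life (phase 2)
beta > 1 => wear-out (phase 3)
Since beta = 2.79, this is wear-out (increasing failure rate)
Phase = 3

3


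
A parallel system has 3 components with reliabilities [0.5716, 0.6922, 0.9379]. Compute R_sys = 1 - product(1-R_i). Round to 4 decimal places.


Components: [0.5716, 0.6922, 0.9379]
(1 - 0.5716) = 0.4284, running product = 0.4284
(1 - 0.6922) = 0.3078, running product = 0.1319
(1 - 0.9379) = 0.0621, running product = 0.0082
Product of (1-R_i) = 0.0082
R_sys = 1 - 0.0082 = 0.9918

0.9918


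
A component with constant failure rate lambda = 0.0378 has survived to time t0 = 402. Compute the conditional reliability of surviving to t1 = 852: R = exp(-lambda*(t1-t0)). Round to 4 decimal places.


lambda = 0.0378
t0 = 402, t1 = 852
t1 - t0 = 450
lambda * (t1-t0) = 0.0378 * 450 = 17.01
R = exp(-17.01)
R = 0.0

0.0


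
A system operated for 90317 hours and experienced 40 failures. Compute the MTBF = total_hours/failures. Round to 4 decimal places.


total_hours = 90317
failures = 40
MTBF = 90317 / 40
MTBF = 2257.925

2257.925


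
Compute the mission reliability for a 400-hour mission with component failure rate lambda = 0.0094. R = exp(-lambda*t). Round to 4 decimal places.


lambda = 0.0094
mission_time = 400
lambda * t = 0.0094 * 400 = 3.76
R = exp(-3.76)
R = 0.0233

0.0233


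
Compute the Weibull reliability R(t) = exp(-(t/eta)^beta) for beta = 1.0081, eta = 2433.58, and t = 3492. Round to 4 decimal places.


beta = 1.0081, eta = 2433.58, t = 3492
t/eta = 3492 / 2433.58 = 1.4349
(t/eta)^beta = 1.4349^1.0081 = 1.4391
R(t) = exp(-1.4391)
R(t) = 0.2371

0.2371


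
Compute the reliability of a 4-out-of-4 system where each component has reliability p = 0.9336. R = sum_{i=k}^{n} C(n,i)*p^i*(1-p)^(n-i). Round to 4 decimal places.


k = 4, n = 4, p = 0.9336
i=4: C(4,4)=1 * 0.9336^4 * 0.0664^0 = 0.7597
R = sum of terms = 0.7597

0.7597


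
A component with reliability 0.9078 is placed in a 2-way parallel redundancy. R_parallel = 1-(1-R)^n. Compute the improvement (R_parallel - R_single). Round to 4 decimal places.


R_single = 0.9078, n = 2
1 - R_single = 0.0922
(1 - R_single)^n = 0.0922^2 = 0.0085
R_parallel = 1 - 0.0085 = 0.9915
Improvement = 0.9915 - 0.9078
Improvement = 0.0837

0.0837


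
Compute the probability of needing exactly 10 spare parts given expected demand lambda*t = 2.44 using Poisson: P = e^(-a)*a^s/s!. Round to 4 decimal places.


a = 2.44, s = 10
e^(-a) = e^(-2.44) = 0.0872
a^s = 2.44^10 = 7479.9426
s! = 3628800
P = 0.0872 * 7479.9426 / 3628800
P = 0.0002

0.0002


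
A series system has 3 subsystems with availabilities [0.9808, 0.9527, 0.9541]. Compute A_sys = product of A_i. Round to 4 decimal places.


Subsystems: [0.9808, 0.9527, 0.9541]
After subsystem 1 (A=0.9808): product = 0.9808
After subsystem 2 (A=0.9527): product = 0.9344
After subsystem 3 (A=0.9541): product = 0.8915
A_sys = 0.8915

0.8915


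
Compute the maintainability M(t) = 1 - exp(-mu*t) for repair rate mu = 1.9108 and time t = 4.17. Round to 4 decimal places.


mu = 1.9108, t = 4.17
mu * t = 1.9108 * 4.17 = 7.968
exp(-7.968) = 0.0003
M(t) = 1 - 0.0003
M(t) = 0.9997

0.9997


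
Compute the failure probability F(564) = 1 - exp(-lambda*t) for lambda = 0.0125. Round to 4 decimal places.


lambda = 0.0125, t = 564
lambda * t = 7.05
exp(-7.05) = 0.0009
F(t) = 1 - 0.0009
F(t) = 0.9991

0.9991


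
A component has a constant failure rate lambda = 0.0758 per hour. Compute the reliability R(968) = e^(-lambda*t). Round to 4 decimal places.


lambda = 0.0758
t = 968
lambda * t = 73.3744
R(t) = e^(-73.3744)
R(t) = 0.0

0.0


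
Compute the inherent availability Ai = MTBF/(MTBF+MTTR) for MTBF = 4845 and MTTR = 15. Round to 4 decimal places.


MTBF = 4845
MTTR = 15
MTBF + MTTR = 4860
Ai = 4845 / 4860
Ai = 0.9969

0.9969


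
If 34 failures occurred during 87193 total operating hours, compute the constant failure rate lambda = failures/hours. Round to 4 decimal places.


failures = 34
total_hours = 87193
lambda = 34 / 87193
lambda = 0.0004

0.0004


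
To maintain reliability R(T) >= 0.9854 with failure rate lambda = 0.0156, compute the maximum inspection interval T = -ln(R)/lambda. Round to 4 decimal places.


R_target = 0.9854
lambda = 0.0156
-ln(0.9854) = 0.0147
T = 0.0147 / 0.0156
T = 0.9428

0.9428


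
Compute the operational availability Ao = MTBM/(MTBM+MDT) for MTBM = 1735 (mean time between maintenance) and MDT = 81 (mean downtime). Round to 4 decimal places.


MTBM = 1735
MDT = 81
MTBM + MDT = 1816
Ao = 1735 / 1816
Ao = 0.9554

0.9554


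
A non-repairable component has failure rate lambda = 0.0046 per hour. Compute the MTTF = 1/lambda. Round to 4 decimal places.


lambda = 0.0046
MTTF = 1 / 0.0046
MTTF = 217.3913

217.3913
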